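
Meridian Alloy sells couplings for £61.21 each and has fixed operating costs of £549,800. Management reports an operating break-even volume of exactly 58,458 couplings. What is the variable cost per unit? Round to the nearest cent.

£51.80

Contribution per unit must be FC / Q = £549,800 / 58,458 = £9.4050.
Variable cost per unit = £61.21 − £9.4050 = £51.80.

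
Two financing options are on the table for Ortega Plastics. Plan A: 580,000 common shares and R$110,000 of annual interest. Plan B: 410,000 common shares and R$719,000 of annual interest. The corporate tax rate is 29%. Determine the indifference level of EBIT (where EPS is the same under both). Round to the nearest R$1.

R$2,187,765

At indifference, (EBIT − 110,000)(1 − t)/580,000 = (EBIT − 719,000)(1 − t)/410,000.
Cancelling (1 − t) and cross-multiplying: 410,000·(EBIT − 110,000) = 580,000·(EBIT − 719,000).
EBIT × (580,000 − 410,000) = 719,000 × 580,000 − 110,000 × 410,000 = 371,920,000,000, so EBIT = 371,920,000,000 ÷ 170,000 = 2,187,764.71.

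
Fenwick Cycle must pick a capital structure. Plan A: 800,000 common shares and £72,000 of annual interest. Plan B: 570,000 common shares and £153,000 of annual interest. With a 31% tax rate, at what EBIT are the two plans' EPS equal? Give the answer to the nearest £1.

£353,739

Set EPS_A = EPS_B: (EBIT − £72,000)(1 − 0.31) ÷ 800,000 = (EBIT − £153,000)(1 − 0.31) ÷ 570,000.
Cancelling (1 − t) and cross-multiplying: 570,000·(EBIT − 72,000) = 800,000·(EBIT − 153,000).
EBIT × (800,000 − 570,000) = 153,000 × 800,000 − 72,000 × 570,000 = 81,360,000,000, so EBIT = 81,360,000,000 ÷ 230,000 = 353,739.13.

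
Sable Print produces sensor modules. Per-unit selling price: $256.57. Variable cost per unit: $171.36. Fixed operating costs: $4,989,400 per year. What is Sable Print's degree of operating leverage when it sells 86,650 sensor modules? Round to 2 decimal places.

3.08

At 86,650 units, contribution = 86,650 × $85.21 = $7,383,446.50.
Subtracting fixed costs: EBIT = $7,383,446.50 − $4,989,400 = $2,394,046.50.
Degree of operating leverage = $7,383,446.50 / $2,394,046.50 = 3.0841.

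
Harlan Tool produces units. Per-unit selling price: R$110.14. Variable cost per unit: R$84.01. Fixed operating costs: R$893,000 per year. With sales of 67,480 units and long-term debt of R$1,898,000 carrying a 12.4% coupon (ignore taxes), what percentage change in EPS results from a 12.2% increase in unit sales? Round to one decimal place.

Total contribution margin = 67,480 × R$26.13 = R$1,763,252.40.
EBIT = R$1,763,252.40 − R$893,000 = R$870,252.40.
After interest of R$235,352.00, pre-tax earnings = R$634,900.40.
DCL = total CM / (EBIT − I) = R$1,763,252.40 / R$634,900.40 = 2.7772.
%ΔEPS = DCL × %ΔSales = 2.7772 × +12.2% = +33.9%.

+33.9%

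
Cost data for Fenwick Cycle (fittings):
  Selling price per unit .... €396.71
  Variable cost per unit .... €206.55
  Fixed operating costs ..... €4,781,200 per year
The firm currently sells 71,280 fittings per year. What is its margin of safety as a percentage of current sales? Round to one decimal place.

Contribution margin per unit = €396.71 − €206.55 = €190.16. Break-even units = €4,781,200 ÷ €190.16 = 25,143.04; break-even revenue = 25,143.04 × €396.71 = €9,974,494.38.
Current sales = 71,280 × €396.71 = €28,277,488.80.
Margin of safety = (€28,277,488.80 − €9,974,494.38) ÷ €28,277,488.80 = 64.7%.

64.7%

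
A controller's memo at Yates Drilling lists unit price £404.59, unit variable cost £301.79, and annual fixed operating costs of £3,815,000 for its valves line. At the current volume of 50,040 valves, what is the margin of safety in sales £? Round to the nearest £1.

£5,230,987

Contribution margin per unit = £404.59 − £301.79 = £102.80. Break-even units = £3,815,000 ÷ £102.80 = 37,110.89; break-even revenue = 37,110.89 × £404.59 = £15,014,696.98.
Current sales = 50,040 × £404.59 = £20,245,683.60.
Margin of safety = £20,245,683.60 − £15,014,696.98 = £5,230,987.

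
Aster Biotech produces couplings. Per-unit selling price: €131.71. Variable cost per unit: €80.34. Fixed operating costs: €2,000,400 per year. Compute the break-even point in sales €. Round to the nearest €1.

Contribution margin per unit = €131.71 − €80.34 = €51.37, a CM ratio of €51.37 ÷ €131.71 = 0.3900.
Break-even sales = FC ÷ CM ratio = €2,000,400 × €131.71 / €51.37 = €5,128,921.

€5,128,921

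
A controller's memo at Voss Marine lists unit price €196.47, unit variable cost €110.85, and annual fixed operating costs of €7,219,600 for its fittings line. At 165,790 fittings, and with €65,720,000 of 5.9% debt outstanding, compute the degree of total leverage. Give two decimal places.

4.58

Total contribution margin = 165,790 × €85.62 = €14,194,939.80.
Operating income = contribution − fixed costs = €14,194,939.80 − €7,219,600 = €6,975,339.80. Interest = €3,877,480.00.
DOL = €14,194,939.80 ÷ €6,975,339.80 = 2.0350; DFL = €6,975,339.80 ÷ €3,097,859.80 = 2.2517.
Combined leverage = 2.0350 × 2.2517 = 4.5822.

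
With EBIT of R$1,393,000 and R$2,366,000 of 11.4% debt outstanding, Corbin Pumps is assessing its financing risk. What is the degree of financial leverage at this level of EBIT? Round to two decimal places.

1.24

Interest = R$269,724.00.
DFL = EBIT ÷ (EBIT − I) = R$1,393,000 ÷ (R$1,393,000 − R$269,724.00) = R$1,393,000 ÷ R$1,123,276.00 = 1.2401.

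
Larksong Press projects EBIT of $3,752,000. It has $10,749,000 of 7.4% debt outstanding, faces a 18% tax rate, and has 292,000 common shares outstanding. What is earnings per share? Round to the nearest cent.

Pre-tax income = $3,752,000 − $795,426.00 = $2,956,574.00.
After tax at 18%: net income = $2,956,574.00 × 0.82 = $2,424,390.68.
EPS = $2,424,390.68 ÷ 292,000 = $8.30.

$8.30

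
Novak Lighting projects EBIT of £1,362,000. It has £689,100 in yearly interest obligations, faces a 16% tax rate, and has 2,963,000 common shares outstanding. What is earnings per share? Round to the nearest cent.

£0.19

Pre-tax income = £1,362,000 − £689,100.00 = £672,900.00.
Net income = £672,900.00 × (1 − 0.16) = £565,236.00.
EPS = £565,236.00 ÷ 2,963,000 = £0.19.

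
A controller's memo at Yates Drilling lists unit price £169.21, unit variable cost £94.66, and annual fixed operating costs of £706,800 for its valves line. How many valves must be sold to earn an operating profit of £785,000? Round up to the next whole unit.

20,011 valves

Contribution margin per unit = £169.21 − £94.66 = £74.55.
Units = (FC + target) / CM = (£706,800 + £785,000) / £74.55 = 20,010.73, so 20,011 valves.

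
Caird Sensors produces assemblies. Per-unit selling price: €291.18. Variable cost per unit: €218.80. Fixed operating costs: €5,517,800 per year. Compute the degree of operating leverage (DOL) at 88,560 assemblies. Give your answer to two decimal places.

Contribution at this volume is 88,560 × €72.38 = €6,409,972.80.
Subtracting fixed costs: EBIT = €6,409,972.80 − €5,517,800 = €892,172.80.
DOL = contribution ÷ EBIT = €6,409,972.80 ÷ €892,172.80 = 7.1847.

7.18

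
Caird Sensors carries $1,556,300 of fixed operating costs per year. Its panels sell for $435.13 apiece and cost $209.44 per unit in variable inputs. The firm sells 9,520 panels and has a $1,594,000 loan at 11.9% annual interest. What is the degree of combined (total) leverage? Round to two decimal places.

Total contribution margin = 9,520 × $225.69 = $2,148,568.80.
EBIT = $2,148,568.80 − $1,556,300 = $592,268.80. Interest = $189,686.00, so EBIT − I = $402,582.80.
DCL = contribution ÷ (EBIT − I) = $2,148,568.80 ÷ $402,582.80 = 5.3370.

5.34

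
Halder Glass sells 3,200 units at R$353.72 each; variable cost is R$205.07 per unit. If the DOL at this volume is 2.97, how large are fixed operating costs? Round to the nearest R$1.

At 3,200 units, contribution = 3,200 × R$148.65 = R$475,680.00.
Since DOL = CM ÷ EBIT, EBIT = R$475,680.00 ÷ 2.97 = R$160,161.62.
Fixed costs = CM − EBIT = R$475,680.00 − R$160,161.62 = R$315,518.

R$315,518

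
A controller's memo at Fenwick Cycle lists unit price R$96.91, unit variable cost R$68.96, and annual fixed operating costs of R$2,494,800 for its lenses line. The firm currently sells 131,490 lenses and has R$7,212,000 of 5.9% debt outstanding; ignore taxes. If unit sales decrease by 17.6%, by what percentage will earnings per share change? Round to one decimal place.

At 131,490 units, contribution = 131,490 × R$27.95 = R$3,675,145.50.
EBIT = R$3,675,145.50 − R$2,494,800 = R$1,180,345.50.
Interest = R$425,508.00, so EBIT − I = R$754,837.50.
Degree of combined leverage = contribution ÷ (EBIT − I) = R$3,675,145.50 ÷ R$754,837.50 = 4.8688.
EPS therefore changes by 4.8688 × (-17.6%) = -85.7%.

-85.7%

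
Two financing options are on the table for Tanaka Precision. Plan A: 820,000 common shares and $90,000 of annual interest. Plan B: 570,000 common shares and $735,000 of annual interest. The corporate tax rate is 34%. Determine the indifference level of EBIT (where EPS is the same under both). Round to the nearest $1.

$2,205,600

Set EPS_A = EPS_B: (EBIT − $90,000)(1 − 0.34) ÷ 820,000 = (EBIT − $735,000)(1 − 0.34) ÷ 570,000.
The (1 − t) factor cancels: (EBIT − 90,000) × 570,000 = (EBIT − 735,000) × 820,000.
EBIT × (820,000 − 570,000) = 735,000 × 820,000 − 90,000 × 570,000 = 551,400,000,000, so EBIT = 551,400,000,000 ÷ 250,000 = 2,205,600.00.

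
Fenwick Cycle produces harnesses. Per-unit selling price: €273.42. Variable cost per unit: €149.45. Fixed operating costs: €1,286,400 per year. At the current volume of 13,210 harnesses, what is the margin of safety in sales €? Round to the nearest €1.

€774,680

Contribution margin per unit = €273.42 − €149.45 = €123.97. Break-even units = €1,286,400 ÷ €123.97 = 10,376.70; break-even revenue = 10,376.70 × €273.42 = €2,837,198.42.
Actual sales revenue = 13,210 × €273.42 = €3,611,878.20.
Margin of safety = €3,611,878.20 − €2,837,198.42 = €774,680.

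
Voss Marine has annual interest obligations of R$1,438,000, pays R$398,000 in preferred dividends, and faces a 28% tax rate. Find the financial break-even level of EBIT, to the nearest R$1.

Preferred dividends are paid after tax, so their pre-tax equivalent is R$398,000 ÷ (1 − 0.28) = R$552,777.78.
EPS = 0 when EBIT covers interest plus the pre-tax preferred burden: R$1,438,000 + R$552,777.78 = R$1,990,777.78.

R$1,990,778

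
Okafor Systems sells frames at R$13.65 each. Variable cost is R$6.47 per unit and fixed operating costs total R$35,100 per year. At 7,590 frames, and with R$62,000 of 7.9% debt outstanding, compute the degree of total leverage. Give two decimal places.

Contribution at this volume is 7,590 × R$7.18 = R$54,496.20.
EBIT = R$54,496.20 − R$35,100 = R$19,396.20. Interest = R$4,898.00, so EBIT − I = R$14,498.20.
DCL = contribution ÷ (EBIT − I) = R$54,496.20 ÷ R$14,498.20 = 3.7588.

3.76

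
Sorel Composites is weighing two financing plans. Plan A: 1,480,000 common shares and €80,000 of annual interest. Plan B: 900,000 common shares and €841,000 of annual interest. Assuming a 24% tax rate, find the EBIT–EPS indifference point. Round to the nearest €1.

€2,021,862

At indifference, (EBIT − 80,000)(1 − t)/1,480,000 = (EBIT − 841,000)(1 − t)/900,000.
The (1 − t) factor cancels: (EBIT − 80,000) × 900,000 = (EBIT − 841,000) × 1,480,000.
EBIT × (1,480,000 − 900,000) = 841,000 × 1,480,000 − 80,000 × 900,000 = 1,172,680,000,000, so EBIT = 1,172,680,000,000 ÷ 580,000 = 2,021,862.07.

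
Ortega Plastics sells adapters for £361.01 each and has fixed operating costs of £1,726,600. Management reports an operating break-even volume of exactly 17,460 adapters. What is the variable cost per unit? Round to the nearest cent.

£262.12

At break-even, FC = Q × (P − VC), so P − VC = £1,726,600 ÷ 17,460 = £98.8889.
Hence VC = price − CM = £361.01 − £98.8889 = £262.12.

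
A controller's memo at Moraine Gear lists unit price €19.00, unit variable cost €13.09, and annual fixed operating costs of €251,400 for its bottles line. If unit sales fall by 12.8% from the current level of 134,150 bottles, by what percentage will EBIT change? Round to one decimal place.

-18.7%

Contribution at this volume is 134,150 × €5.91 = €792,826.50.
Operating income = contribution − fixed costs = €792,826.50 − €251,400 = €541,426.50.
So DOL = total CM / EBIT = €792,826.50 / €541,426.50 = 1.4643.
So EBIT moves 1.4643 × (-12.8%) = -18.7%.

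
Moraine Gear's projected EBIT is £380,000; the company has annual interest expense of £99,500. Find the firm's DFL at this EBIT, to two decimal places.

Annual interest charges come to £99,500.00.
DFL = EBIT ÷ (EBIT − I) = £380,000 ÷ (£380,000 − £99,500.00) = £380,000 ÷ £280,500.00 = 1.3547.

1.35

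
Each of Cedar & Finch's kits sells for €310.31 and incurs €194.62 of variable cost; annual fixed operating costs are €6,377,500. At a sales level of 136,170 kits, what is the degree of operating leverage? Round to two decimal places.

1.68

Contribution at this volume is 136,170 × €115.69 = €15,753,507.30.
EBIT = €15,753,507.30 − €6,377,500 = €9,376,007.30.
Degree of operating leverage = €15,753,507.30 / €9,376,007.30 = 1.6802.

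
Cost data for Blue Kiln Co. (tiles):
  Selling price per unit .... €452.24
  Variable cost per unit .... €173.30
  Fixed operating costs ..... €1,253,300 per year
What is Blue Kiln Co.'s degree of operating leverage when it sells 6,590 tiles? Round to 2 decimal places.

At 6,590 units, contribution = 6,590 × €278.94 = €1,838,214.60.
Operating income = contribution − fixed costs = €1,838,214.60 − €1,253,300 = €584,914.60.
DOL = contribution ÷ EBIT = €1,838,214.60 ÷ €584,914.60 = 3.1427.

3.14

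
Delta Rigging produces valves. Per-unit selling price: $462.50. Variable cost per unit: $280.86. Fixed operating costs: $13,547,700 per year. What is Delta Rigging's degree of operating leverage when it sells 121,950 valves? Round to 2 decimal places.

Total contribution margin = 121,950 × $181.64 = $22,150,998.00.
EBIT = $22,150,998.00 − $13,547,700 = $8,603,298.00.
DOL = contribution ÷ EBIT = $22,150,998.00 ÷ $8,603,298.00 = 2.5747.

2.57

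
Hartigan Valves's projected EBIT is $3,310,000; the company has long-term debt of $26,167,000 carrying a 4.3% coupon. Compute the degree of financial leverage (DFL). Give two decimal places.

Annual interest charges come to $1,125,181.00.
Degree of financial leverage = EBIT / (EBIT − interest) = $3,310,000 / $2,184,819.00 = 1.5150.

1.51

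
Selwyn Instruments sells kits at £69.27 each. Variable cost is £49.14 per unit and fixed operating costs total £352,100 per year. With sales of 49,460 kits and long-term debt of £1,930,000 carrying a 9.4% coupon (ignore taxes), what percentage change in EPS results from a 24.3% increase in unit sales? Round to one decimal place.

At 49,460 units, contribution = 49,460 × £20.13 = £995,629.80.
EBIT = £995,629.80 − £352,100 = £643,529.80.
Interest = £181,420.00, so EBIT − I = £462,109.80.
Degree of combined leverage = contribution ÷ (EBIT − I) = £995,629.80 ÷ £462,109.80 = 2.1545.
%ΔEPS = DCL × %ΔSales = 2.1545 × +24.3% = +52.4%.

+52.4%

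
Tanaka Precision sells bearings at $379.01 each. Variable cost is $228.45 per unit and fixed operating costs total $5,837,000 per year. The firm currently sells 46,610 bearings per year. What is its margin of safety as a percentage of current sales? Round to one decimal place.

16.8%

Contribution margin per unit = $379.01 − $228.45 = $150.56. Break-even units = $5,837,000 ÷ $150.56 = 38,768.60; break-even revenue = 38,768.60 × $379.01 = $14,693,686.04.
Actual sales revenue = 46,610 × $379.01 = $17,665,656.10.
Margin of safety = ($17,665,656.10 − $14,693,686.04) ÷ $17,665,656.10 = 16.8%.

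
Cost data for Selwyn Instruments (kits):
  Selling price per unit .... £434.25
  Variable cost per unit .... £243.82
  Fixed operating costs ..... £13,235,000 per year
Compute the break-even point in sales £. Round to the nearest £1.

Contribution margin per unit = £434.25 − £243.82 = £190.43, a CM ratio of £190.43 ÷ £434.25 = 0.4385.
Break-even sales = FC ÷ CM ratio = £13,235,000 × £434.25 / £190.43 = £30,180,637.

£30,180,637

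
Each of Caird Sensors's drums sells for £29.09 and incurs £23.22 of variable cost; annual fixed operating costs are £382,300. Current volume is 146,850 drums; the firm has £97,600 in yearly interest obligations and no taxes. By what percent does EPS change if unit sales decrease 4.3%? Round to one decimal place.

Total contribution margin = 146,850 × £5.87 = £862,009.50.
EBIT = £862,009.50 − £382,300 = £479,709.50.
Interest = £97,600.00, so EBIT − I = £382,109.50.
DCL = total CM / (EBIT − I) = £862,009.50 / £382,109.50 = 2.2559.
%ΔEPS = DCL × %ΔSales = 2.2559 × -4.3% = -9.7%.

-9.7%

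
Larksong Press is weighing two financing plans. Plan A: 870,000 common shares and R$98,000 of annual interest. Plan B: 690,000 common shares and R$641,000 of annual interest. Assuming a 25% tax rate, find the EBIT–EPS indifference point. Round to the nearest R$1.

Set EPS_A = EPS_B: (EBIT − R$98,000)(1 − 0.25) ÷ 870,000 = (EBIT − R$641,000)(1 − 0.25) ÷ 690,000.
The (1 − t) factor cancels: (EBIT − 98,000) × 690,000 = (EBIT − 641,000) × 870,000.
EBIT × (870,000 − 690,000) = 641,000 × 870,000 − 98,000 × 690,000 = 490,050,000,000, so EBIT = 490,050,000,000 ÷ 180,000 = 2,722,500.00.

R$2,722,500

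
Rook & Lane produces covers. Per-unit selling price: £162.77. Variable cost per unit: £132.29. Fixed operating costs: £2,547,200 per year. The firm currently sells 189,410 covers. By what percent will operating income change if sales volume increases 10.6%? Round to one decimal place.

Total contribution margin = 189,410 × £30.48 = £5,773,216.80.
Subtracting fixed costs: EBIT = £5,773,216.80 − £2,547,200 = £3,226,016.80.
So DOL = total CM / EBIT = £5,773,216.80 / £3,226,016.80 = 1.7896.
Operating income changes by 1.7896 × +10.6% = +19.0%.

+19.0%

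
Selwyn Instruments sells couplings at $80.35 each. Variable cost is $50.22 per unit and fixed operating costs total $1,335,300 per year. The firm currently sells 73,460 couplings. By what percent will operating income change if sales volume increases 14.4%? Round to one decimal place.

+36.3%

At 73,460 units, contribution = 73,460 × $30.13 = $2,213,349.80.
Subtracting fixed costs: EBIT = $2,213,349.80 − $1,335,300 = $878,049.80.
Degree of operating leverage = $2,213,349.80 / $878,049.80 = 2.5208.
Operating income changes by 2.5208 × +14.4% = +36.3%.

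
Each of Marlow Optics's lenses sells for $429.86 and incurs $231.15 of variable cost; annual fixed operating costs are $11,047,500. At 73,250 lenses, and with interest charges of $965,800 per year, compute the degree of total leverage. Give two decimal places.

5.73

At 73,250 units, contribution = 73,250 × $198.71 = $14,555,507.50.
Subtracting fixed costs: EBIT = $14,555,507.50 − $11,047,500 = $3,508,007.50. Interest = $965,800.00.
DOL = $14,555,507.50 ÷ $3,508,007.50 = 4.1492; DFL = $3,508,007.50 ÷ $2,542,207.50 = 1.3799.
Combined leverage = 4.1492 × 1.3799 = 5.7255.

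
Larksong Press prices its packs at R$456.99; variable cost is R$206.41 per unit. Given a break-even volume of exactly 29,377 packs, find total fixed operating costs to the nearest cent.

Unit CM = price − variable cost = R$456.99 − R$206.41 = R$250.58.
Fixed costs = break-even units × CM = 29,377 × R$250.58 = R$7,361,288.66.

R$7,361,288.66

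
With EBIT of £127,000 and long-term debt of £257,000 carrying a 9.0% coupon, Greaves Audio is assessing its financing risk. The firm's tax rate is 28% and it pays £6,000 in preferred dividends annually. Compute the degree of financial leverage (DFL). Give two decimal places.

1.33

Annual interest charges come to £23,130.00.
Preferred dividends grossed up pre-tax: £6,000 / (1 − 0.28) = £8,333.33.
DFL = EBIT ÷ [EBIT − I − D_p/(1−t)] = £127,000 ÷ [£127,000 − £23,130.00 − £8,333.33] = £127,000 ÷ £95,536.67 = 1.3293.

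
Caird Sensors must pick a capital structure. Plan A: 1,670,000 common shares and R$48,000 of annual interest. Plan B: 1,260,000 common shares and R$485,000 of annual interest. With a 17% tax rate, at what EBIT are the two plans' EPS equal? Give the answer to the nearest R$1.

At indifference, (EBIT − 48,000)(1 − t)/1,670,000 = (EBIT − 485,000)(1 − t)/1,260,000.
The (1 − t) factor cancels: (EBIT − 48,000) × 1,260,000 = (EBIT − 485,000) × 1,670,000.
EBIT × (1,670,000 − 1,260,000) = 485,000 × 1,670,000 − 48,000 × 1,260,000 = 749,470,000,000, so EBIT = 749,470,000,000 ÷ 410,000 = 1,827,975.61.

R$1,827,976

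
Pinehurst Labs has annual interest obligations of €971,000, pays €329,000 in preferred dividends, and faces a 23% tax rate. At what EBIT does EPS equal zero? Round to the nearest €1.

Grossing the preferred dividend up to pre-tax terms: €329,000 / (1 − 0.23) = €427,272.73.
EPS = 0 when EBIT covers interest plus the pre-tax preferred burden: €971,000 + €427,272.73 = €1,398,272.73.

€1,398,273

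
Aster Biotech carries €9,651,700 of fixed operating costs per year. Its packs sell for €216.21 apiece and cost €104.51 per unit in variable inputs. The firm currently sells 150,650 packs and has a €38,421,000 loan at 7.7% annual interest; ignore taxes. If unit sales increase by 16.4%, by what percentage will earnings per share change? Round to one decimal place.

At 150,650 units, contribution = 150,650 × €111.70 = €16,827,605.00.
Operating income = contribution − fixed costs = €16,827,605.00 − €9,651,700 = €7,175,905.00.
After interest of €2,958,417.00, pre-tax earnings = €4,217,488.00.
Degree of combined leverage = contribution ÷ (EBIT − I) = €16,827,605.00 ÷ €4,217,488.00 = 3.9900.
%ΔEPS = DCL × %ΔSales = 3.9900 × +16.4% = +65.4%.

+65.4%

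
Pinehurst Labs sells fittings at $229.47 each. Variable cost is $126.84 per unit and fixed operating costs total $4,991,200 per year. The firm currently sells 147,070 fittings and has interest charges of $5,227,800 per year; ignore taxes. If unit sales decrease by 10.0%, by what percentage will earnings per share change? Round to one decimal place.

Total contribution margin = 147,070 × $102.63 = $15,093,794.10.
Operating income = contribution − fixed costs = $15,093,794.10 − $4,991,200 = $10,102,594.10.
After interest of $5,227,800.00, pre-tax earnings = $4,874,794.10.
Degree of combined leverage = contribution ÷ (EBIT − I) = $15,093,794.10 ÷ $4,874,794.10 = 3.0963.
%ΔEPS = DCL × %ΔSales = 3.0963 × -10.0% = -31.0%.

-31.0%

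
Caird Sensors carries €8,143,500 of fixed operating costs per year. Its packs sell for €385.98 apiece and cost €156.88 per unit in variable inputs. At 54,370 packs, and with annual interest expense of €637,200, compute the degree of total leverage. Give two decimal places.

3.39

Total contribution margin = 54,370 × €229.10 = €12,456,167.00.
Subtracting fixed costs: EBIT = €12,456,167.00 − €8,143,500 = €4,312,667.00. Interest = €637,200.00.
DOL = €12,456,167.00 ÷ €4,312,667.00 = 2.8883; DFL = €4,312,667.00 ÷ €3,675,467.00 = 1.1734.
Combined leverage = 2.8883 × 1.1734 = 3.3891.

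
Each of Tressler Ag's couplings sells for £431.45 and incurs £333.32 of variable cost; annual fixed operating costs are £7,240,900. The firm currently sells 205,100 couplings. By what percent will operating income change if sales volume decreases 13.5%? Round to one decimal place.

-21.1%

Total contribution margin = 205,100 × £98.13 = £20,126,463.00.
EBIT = £20,126,463.00 − £7,240,900 = £12,885,563.00.
Degree of operating leverage = £20,126,463.00 / £12,885,563.00 = 1.5619.
Operating income changes by 1.5619 × -13.5% = -21.1%.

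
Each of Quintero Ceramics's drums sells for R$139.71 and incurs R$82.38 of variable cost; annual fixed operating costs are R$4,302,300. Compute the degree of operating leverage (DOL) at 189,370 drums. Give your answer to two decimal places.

1.66

At 189,370 units, contribution = 189,370 × R$57.33 = R$10,856,582.10.
Subtracting fixed costs: EBIT = R$10,856,582.10 − R$4,302,300 = R$6,554,282.10.
DOL = contribution ÷ EBIT = R$10,856,582.10 ÷ R$6,554,282.10 = 1.6564.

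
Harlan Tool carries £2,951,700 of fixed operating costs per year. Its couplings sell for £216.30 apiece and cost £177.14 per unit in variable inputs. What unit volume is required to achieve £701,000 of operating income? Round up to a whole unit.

Each unit contributes £216.30 − £177.14 = £39.16.
Units = (FC + target) / CM = (£2,951,700 + £701,000) / £39.16 = 93,276.30, so 93,277 couplings.

93,277 couplings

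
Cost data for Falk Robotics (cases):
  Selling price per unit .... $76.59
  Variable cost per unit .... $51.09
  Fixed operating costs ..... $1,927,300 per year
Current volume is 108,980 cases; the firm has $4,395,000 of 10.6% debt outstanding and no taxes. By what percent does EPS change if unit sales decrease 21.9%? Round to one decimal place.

-157.7%

Contribution at this volume is 108,980 × $25.50 = $2,778,990.00.
EBIT = $2,778,990.00 − $1,927,300 = $851,690.00.
Interest = $465,870.00, so EBIT − I = $385,820.00.
Degree of combined leverage = contribution ÷ (EBIT − I) = $2,778,990.00 ÷ $385,820.00 = 7.2028.
EPS therefore changes by 7.2028 × (-21.9%) = -157.7%.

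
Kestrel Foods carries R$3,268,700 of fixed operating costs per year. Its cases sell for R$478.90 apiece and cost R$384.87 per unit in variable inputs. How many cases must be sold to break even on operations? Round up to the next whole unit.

34,763 cases

Contribution margin per unit = R$478.90 − R$384.87 = R$94.03.
Units to break even: R$3,268,700 ÷ R$94.03 = 34,762.31, rounded up to 34,763.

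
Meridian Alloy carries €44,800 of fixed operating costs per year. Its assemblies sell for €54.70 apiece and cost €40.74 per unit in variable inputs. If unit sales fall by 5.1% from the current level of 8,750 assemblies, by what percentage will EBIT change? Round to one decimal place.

-8.1%

Contribution at this volume is 8,750 × €13.96 = €122,150.00.
Subtracting fixed costs: EBIT = €122,150.00 − €44,800 = €77,350.00.
Degree of operating leverage = €122,150.00 / €77,350.00 = 1.5792.
So EBIT moves 1.5792 × (-5.1%) = -8.1%.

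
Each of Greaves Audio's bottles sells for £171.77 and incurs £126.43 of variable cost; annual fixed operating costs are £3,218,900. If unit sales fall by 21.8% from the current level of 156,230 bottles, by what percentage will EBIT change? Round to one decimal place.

-40.0%

Total contribution margin = 156,230 × £45.34 = £7,083,468.20.
Operating income = contribution − fixed costs = £7,083,468.20 − £3,218,900 = £3,864,568.20.
Degree of operating leverage = £7,083,468.20 / £3,864,568.20 = 1.8329.
So EBIT moves 1.8329 × (-21.8%) = -40.0%.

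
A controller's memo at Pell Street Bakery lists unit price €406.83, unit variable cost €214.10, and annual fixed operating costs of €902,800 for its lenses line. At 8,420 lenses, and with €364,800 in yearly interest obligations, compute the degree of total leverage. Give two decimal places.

Contribution at this volume is 8,420 × €192.73 = €1,622,786.60.
Operating income = contribution − fixed costs = €1,622,786.60 − €902,800 = €719,986.60. Interest = €364,800.00, so EBIT − I = €355,186.60.
DCL = contribution ÷ (EBIT − I) = €1,622,786.60 ÷ €355,186.60 = 4.5688.

4.57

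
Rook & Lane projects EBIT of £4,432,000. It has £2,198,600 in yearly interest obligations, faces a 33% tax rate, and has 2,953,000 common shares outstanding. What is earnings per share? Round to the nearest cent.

Pre-tax income = £4,432,000 − £2,198,600.00 = £2,233,400.00.
Net income = £2,233,400.00 × (1 − 0.33) = £1,496,378.00.
EPS = £1,496,378.00 ÷ 2,953,000 = £0.51.

£0.51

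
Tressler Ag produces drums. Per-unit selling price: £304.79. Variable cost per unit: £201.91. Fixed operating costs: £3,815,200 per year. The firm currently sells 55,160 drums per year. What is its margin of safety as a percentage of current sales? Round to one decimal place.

32.8%

Contribution margin per unit = £304.79 − £201.91 = £102.88. Break-even units = £3,815,200 ÷ £102.88 = 37,083.98; break-even revenue = 37,083.98 × £304.79 = £11,302,826.67.
Actual sales revenue = 55,160 × £304.79 = £16,812,216.40.
Margin of safety = (£16,812,216.40 − £11,302,826.67) ÷ £16,812,216.40 = 32.8%.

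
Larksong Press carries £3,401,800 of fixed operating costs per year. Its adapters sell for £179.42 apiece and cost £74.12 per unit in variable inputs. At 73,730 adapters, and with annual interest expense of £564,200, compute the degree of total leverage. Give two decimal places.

Contribution at this volume is 73,730 × £105.30 = £7,763,769.00.
Subtracting fixed costs: EBIT = £7,763,769.00 − £3,401,800 = £4,361,969.00. Interest = £564,200.00.
DOL = £7,763,769.00 ÷ £4,361,969.00 = 1.7799; DFL = £4,361,969.00 ÷ £3,797,769.00 = 1.1486.
DCL = DOL × DFL = 1.7799 × 1.1486 = 2.0444.

2.04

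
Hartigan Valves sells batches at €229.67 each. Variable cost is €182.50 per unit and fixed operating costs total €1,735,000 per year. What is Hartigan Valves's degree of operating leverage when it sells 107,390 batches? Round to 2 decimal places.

1.52

At 107,390 units, contribution = 107,390 × €47.17 = €5,065,586.30.
EBIT = €5,065,586.30 − €1,735,000 = €3,330,586.30.
So DOL = total CM / EBIT = €5,065,586.30 / €3,330,586.30 = 1.5209.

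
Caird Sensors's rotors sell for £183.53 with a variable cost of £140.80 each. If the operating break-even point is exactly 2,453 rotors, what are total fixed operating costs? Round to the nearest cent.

£104,816.69

Each unit contributes £183.53 − £140.80 = £42.73.
Fixed costs = break-even units × CM = 2,453 × £42.73 = £104,816.69.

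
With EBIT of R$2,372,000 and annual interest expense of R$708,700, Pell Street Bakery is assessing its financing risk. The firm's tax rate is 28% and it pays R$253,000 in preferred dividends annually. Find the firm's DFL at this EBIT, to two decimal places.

1.81

Annual interest charges come to R$708,700.00.
Pre-tax preferred-dividend burden = R$253,000 ÷ (1 − 0.28) = R$351,388.89.
DFL = EBIT ÷ [EBIT − I − D_p/(1−t)] = R$2,372,000 ÷ [R$2,372,000 − R$708,700.00 − R$351,388.89] = R$2,372,000 ÷ R$1,311,911.11 = 1.8080.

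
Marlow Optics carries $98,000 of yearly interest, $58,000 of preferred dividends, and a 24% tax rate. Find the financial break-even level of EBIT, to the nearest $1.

$174,316

Preferred dividends are paid after tax, so their pre-tax equivalent is $58,000 ÷ (1 − 0.24) = $76,315.79.
EPS = 0 when EBIT covers interest plus the pre-tax preferred burden: $98,000 + $76,315.79 = $174,315.79.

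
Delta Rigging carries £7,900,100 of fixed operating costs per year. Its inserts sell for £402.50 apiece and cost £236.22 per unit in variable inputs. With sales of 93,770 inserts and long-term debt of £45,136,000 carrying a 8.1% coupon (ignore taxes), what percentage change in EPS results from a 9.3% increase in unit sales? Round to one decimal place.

+35.9%

At 93,770 units, contribution = 93,770 × £166.28 = £15,592,075.60.
Operating income = contribution − fixed costs = £15,592,075.60 − £7,900,100 = £7,691,975.60.
After interest of £3,656,016.00, pre-tax earnings = £4,035,959.60.
DCL = total CM / (EBIT − I) = £15,592,075.60 / £4,035,959.60 = 3.8633.
%ΔEPS = DCL × %ΔSales = 3.8633 × +9.3% = +35.9%.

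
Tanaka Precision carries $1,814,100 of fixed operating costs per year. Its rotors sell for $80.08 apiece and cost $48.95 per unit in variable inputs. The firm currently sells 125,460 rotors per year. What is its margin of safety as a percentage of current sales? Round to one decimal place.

53.6%

Contribution margin per unit = $80.08 − $48.95 = $31.13. Break-even units = $1,814,100 ÷ $31.13 = 58,274.98; break-even revenue = 58,274.98 × $80.08 = $4,666,660.07.
Actual sales revenue = 125,460 × $80.08 = $10,046,836.80.
Margin of safety = ($10,046,836.80 − $4,666,660.07) ÷ $10,046,836.80 = 53.6%.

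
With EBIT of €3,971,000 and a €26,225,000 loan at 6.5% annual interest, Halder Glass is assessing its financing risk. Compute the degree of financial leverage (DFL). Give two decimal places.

1.75

Annual interest charges come to €1,704,625.00.
Degree of financial leverage = EBIT / (EBIT − interest) = €3,971,000 / €2,266,375.00 = 1.7521.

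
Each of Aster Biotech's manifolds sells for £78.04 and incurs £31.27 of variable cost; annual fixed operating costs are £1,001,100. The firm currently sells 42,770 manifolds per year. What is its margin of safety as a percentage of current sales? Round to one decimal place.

Each unit contributes £78.04 − £31.27 = £46.77. Break-even units = £1,001,100 ÷ £46.77 = 21,404.75; break-even revenue = 21,404.75 × £78.04 = £1,670,426.43.
Current sales = 42,770 × £78.04 = £3,337,770.80.
Margin of safety = (£3,337,770.80 − £1,670,426.43) ÷ £3,337,770.80 = 50.0%.

50.0%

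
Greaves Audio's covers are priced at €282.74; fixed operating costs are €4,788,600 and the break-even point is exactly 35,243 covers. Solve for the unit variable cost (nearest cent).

At break-even, FC = Q × (P − VC), so P − VC = €4,788,600 ÷ 35,243 = €135.8738.
Variable cost per unit = €282.74 − €135.8738 = €146.87.

€146.87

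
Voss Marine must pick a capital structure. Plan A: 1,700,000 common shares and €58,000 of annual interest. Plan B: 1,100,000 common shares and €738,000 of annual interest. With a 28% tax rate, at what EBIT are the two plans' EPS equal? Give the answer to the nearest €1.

€1,984,667

At indifference, (EBIT − 58,000)(1 − t)/1,700,000 = (EBIT − 738,000)(1 − t)/1,100,000.
The (1 − t) factor cancels: (EBIT − 58,000) × 1,100,000 = (EBIT − 738,000) × 1,700,000.
EBIT × (1,700,000 − 1,100,000) = 738,000 × 1,700,000 − 58,000 × 1,100,000 = 1,190,800,000,000, so EBIT = 1,190,800,000,000 ÷ 600,000 = 1,984,666.67.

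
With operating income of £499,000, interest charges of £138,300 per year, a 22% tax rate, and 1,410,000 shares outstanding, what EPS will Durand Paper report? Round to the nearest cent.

Pre-tax income = £499,000 − £138,300.00 = £360,700.00.
After tax at 22%: net income = £360,700.00 × 0.78 = £281,346.00.
Per share: £281,346.00 / 1,410,000 shares = £0.20.

£0.20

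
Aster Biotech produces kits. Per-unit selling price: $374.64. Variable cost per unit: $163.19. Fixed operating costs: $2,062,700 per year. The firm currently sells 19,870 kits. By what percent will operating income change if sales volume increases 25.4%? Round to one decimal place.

At 19,870 units, contribution = 19,870 × $211.45 = $4,201,511.50.
EBIT = $4,201,511.50 − $2,062,700 = $2,138,811.50.
Degree of operating leverage = $4,201,511.50 / $2,138,811.50 = 1.9644.
%ΔEBIT = DOL × %ΔSales = 1.9644 × +25.4% = +49.9%.

+49.9%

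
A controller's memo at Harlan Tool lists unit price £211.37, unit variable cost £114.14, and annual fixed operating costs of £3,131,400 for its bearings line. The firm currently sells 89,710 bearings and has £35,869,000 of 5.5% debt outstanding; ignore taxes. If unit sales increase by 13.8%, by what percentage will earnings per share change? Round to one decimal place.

At 89,710 units, contribution = 89,710 × £97.23 = £8,722,503.30.
EBIT = £8,722,503.30 − £3,131,400 = £5,591,103.30.
After interest of £1,972,795.00, pre-tax earnings = £3,618,308.30.
DCL = total CM / (EBIT − I) = £8,722,503.30 / £3,618,308.30 = 2.4107.
EPS therefore changes by 2.4107 × (+13.8%) = +33.3%.

+33.3%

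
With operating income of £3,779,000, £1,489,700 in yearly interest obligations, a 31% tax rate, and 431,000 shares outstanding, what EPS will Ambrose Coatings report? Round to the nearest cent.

Interest = £1,489,700.00, so EBT = £3,779,000 − £1,489,700.00 = £2,289,300.00.
After tax at 31%: net income = £2,289,300.00 × 0.69 = £1,579,617.00.
Per share: £1,579,617.00 / 431,000 shares = £3.67.

£3.67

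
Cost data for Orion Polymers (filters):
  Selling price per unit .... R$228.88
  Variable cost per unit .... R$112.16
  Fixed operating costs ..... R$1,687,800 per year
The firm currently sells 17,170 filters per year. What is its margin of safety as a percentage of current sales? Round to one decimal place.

15.8%

Unit CM = price − variable cost = R$228.88 − R$112.16 = R$116.72. Break-even units = R$1,687,800 ÷ R$116.72 = 14,460.25; break-even revenue = 14,460.25 × R$228.88 = R$3,309,661.27.
Actual sales revenue = 17,170 × R$228.88 = R$3,929,869.60.
Margin of safety = (R$3,929,869.60 − R$3,309,661.27) ÷ R$3,929,869.60 = 15.8%.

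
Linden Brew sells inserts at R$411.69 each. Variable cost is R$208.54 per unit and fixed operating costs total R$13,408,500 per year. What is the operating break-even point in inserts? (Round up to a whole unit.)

Unit CM = price − variable cost = R$411.69 − R$208.54 = R$203.15.
Units to break even: R$13,408,500 ÷ R$203.15 = 66,002.95, rounded up to 66,003.

66,003 inserts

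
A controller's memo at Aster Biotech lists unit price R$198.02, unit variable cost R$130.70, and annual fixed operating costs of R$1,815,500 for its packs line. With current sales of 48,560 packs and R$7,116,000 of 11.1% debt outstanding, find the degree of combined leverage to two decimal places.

At 48,560 units, contribution = 48,560 × R$67.32 = R$3,269,059.20.
Operating income = contribution − fixed costs = R$3,269,059.20 − R$1,815,500 = R$1,453,559.20. Interest = R$789,876.00, so EBIT − I = R$663,683.20.
DCL = contribution ÷ (EBIT − I) = R$3,269,059.20 ÷ R$663,683.20 = 4.9256.

4.93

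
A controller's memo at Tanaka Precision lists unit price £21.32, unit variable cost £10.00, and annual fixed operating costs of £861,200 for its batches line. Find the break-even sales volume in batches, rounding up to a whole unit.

Each unit contributes £21.32 − £10.00 = £11.32.
Break-even volume = fixed costs ÷ CM per unit = £861,200 ÷ £11.32 = 76,077.74, so 76,078 batches.

76,078 batches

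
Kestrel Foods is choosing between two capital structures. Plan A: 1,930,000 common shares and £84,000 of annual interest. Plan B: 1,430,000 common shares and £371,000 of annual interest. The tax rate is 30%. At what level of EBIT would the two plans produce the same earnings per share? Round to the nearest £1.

£1,191,820

At indifference, (EBIT − 84,000)(1 − t)/1,930,000 = (EBIT − 371,000)(1 − t)/1,430,000.
The (1 − t) factor cancels: (EBIT − 84,000) × 1,430,000 = (EBIT − 371,000) × 1,930,000.
Solving, EBIT = (371,000·1,930,000 − 84,000·1,430,000) / (1,930,000 − 1,430,000) = 595,910,000,000 / 500,000 = 1,191,820.00.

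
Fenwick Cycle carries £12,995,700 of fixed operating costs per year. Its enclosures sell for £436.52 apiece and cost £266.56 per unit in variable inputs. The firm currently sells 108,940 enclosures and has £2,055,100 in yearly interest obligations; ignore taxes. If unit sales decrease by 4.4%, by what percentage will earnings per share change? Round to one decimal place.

-23.5%

Total contribution margin = 108,940 × £169.96 = £18,515,442.40.
EBIT = £18,515,442.40 − £12,995,700 = £5,519,742.40.
Interest = £2,055,100.00, so EBIT − I = £3,464,642.40.
DCL = total CM / (EBIT − I) = £18,515,442.40 / £3,464,642.40 = 5.3441.
EPS therefore changes by 5.3441 × (-4.4%) = -23.5%.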